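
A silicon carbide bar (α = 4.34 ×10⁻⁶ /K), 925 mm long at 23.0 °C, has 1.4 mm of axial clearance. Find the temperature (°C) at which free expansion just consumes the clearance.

α·L₀·ΔT = 1.4 mm ⇒ ΔT = 1.4 / (4.34×10⁻⁶ × 925.0) = 348.7 K.
T = 23.0 + 348.7 = 371.7 °C.

372 °C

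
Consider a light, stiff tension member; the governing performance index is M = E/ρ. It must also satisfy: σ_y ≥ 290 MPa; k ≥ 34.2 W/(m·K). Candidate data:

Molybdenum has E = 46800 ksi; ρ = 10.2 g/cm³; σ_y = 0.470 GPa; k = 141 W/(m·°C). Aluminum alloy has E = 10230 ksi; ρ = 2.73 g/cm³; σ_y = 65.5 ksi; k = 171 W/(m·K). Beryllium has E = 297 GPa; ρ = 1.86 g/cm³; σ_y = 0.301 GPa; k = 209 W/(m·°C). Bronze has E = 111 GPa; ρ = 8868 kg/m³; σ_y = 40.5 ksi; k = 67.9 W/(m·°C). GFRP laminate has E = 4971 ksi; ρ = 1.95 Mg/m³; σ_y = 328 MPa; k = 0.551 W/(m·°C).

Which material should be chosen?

Screen on constraints: σ_y ≥ 290 MPa; k ≥ 34.2 W/(m·K). Survivors: molybdenum, aluminum alloy, beryllium.
After converting to SI:
  molybdenum: E = 322.7 GPa, ρ = 10200 kg/m³
  aluminum alloy: E = 70.53 GPa, ρ = 2730 kg/m³
  beryllium: E = 297.0 GPa, ρ = 1860 kg/m³
  beryllium: M = 160 MN·m/kg
  molybdenum: M = 31.6 MN·m/kg
  aluminum alloy: M = 25.8 MN·m/kg
Highest index: beryllium.

beryllium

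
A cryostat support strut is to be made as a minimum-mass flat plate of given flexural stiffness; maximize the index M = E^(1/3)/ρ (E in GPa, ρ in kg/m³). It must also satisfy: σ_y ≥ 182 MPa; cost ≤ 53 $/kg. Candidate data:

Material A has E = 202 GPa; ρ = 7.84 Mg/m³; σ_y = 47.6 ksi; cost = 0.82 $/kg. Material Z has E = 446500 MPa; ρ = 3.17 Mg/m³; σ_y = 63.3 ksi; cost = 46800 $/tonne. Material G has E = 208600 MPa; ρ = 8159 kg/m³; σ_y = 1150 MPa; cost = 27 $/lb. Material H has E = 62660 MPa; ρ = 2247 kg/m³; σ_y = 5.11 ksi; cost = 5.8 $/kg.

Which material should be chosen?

Screen on constraints: σ_y ≥ 182 MPa; cost ≤ 53 $/kg. Survivors: material A, material Z.
In SI units:
  material A: E = 202.0 GPa, ρ = 7840 kg/m³
  material Z: E = 446.5 GPa, ρ = 3170 kg/m³
  material Z: M = 2.41×10⁻³
  material A: M = 0.748×10⁻³
Material Z has the largest M.

material Z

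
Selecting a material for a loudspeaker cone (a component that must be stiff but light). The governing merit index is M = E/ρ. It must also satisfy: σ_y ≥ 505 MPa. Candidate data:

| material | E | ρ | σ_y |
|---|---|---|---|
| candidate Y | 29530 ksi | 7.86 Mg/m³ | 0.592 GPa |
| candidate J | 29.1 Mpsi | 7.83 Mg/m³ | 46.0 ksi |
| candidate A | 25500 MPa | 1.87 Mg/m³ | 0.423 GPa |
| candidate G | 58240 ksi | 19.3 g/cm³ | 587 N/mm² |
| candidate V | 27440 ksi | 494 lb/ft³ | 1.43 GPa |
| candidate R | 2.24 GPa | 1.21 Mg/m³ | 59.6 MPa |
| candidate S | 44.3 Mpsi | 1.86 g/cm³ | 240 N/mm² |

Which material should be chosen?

candidate Y

Screen on constraints: σ_y ≥ 505 MPa. Survivors: candidate Y, candidate G, candidate V.
Normalizing units and computing the index:
  candidate Y: E = 203.6 GPa, ρ = 7860 kg/m³
  candidate G: E = 401.6 GPa, ρ = 19300 kg/m³
  candidate V: E = 189.2 GPa, ρ = 7913 kg/m³
  candidate Y: M = 25.9 MN·m/kg
  candidate V: M = 23.9 MN·m/kg
  candidate G: M = 20.8 MN·m/kg
Candidate Y ranks first.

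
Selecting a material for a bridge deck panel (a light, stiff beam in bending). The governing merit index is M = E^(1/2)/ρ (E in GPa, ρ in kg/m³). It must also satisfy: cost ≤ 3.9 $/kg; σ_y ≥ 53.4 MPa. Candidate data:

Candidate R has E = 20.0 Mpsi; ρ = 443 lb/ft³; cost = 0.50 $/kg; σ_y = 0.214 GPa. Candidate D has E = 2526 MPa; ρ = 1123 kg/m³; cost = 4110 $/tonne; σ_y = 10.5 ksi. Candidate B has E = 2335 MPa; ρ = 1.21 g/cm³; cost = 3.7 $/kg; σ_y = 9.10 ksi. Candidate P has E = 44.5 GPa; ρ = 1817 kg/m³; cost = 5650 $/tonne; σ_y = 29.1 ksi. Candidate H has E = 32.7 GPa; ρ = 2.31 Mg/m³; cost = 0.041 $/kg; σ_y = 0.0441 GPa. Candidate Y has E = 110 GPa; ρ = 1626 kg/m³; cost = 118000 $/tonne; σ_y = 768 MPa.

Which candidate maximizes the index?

Screen on constraints: cost ≤ 3.9 $/kg; σ_y ≥ 53.4 MPa. Survivors: candidate R, candidate B.
Putting every candidate on a common basis:
  candidate R: E = 137.9 GPa, ρ = 7096 kg/m³
  candidate B: E = 2.335 GPa, ρ = 1210 kg/m³
  candidate R: M = 1.65×10⁻³
  candidate B: M = 1.26×10⁻³
The maximum is for candidate R.

candidate R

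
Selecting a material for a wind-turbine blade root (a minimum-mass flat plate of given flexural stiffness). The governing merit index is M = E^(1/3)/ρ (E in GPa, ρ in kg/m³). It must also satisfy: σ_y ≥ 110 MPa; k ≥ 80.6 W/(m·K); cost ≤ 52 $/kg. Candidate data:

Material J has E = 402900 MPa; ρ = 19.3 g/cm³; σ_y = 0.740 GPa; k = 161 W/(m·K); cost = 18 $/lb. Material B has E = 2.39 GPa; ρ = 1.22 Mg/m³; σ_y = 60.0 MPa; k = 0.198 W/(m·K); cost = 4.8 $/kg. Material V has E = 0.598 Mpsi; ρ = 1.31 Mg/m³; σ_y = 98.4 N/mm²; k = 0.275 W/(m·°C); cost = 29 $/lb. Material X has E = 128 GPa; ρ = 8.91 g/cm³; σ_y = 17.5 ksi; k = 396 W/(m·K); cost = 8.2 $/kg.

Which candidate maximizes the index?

Screen on constraints: σ_y ≥ 110 MPa; k ≥ 80.6 W/(m·K); cost ≤ 52 $/kg. Survivors: material J, material X.
In SI units:
  material J: E = 402.9 GPa, ρ = 19300 kg/m³
  material X: E = 128.0 GPa, ρ = 8910 kg/m³
  material X: M = 0.566×10⁻³
  material J: M = 0.383×10⁻³
Material X has the largest M.

material X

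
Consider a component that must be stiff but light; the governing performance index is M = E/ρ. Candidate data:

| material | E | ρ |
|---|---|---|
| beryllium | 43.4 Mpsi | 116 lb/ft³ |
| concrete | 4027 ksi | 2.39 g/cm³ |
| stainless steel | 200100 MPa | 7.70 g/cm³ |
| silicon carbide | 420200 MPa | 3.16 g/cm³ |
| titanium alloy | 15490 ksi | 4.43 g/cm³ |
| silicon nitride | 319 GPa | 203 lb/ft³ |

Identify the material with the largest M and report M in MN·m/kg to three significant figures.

Putting every candidate on a common basis:
  beryllium: E = 299.2 GPa, ρ = 1858 kg/m³
  concrete: E = 27.77 GPa, ρ = 2390 kg/m³
  stainless steel: E = 200.1 GPa, ρ = 7700 kg/m³
  silicon carbide: E = 420.2 GPa, ρ = 3160 kg/m³
  titanium alloy: E = 106.8 GPa, ρ = 4430 kg/m³
  silicon nitride: E = 319.0 GPa, ρ = 3252 kg/m³
  beryllium: M = 161 MN·m/kg
  silicon carbide: M = 133 MN·m/kg
  silicon nitride: M = 98.1 MN·m/kg
  stainless steel: M = 26.0 MN·m/kg
  titanium alloy: M = 24.1 MN·m/kg
  concrete: M = 11.6 MN·m/kg
Highest index: beryllium.

beryllium, M = 161 MN·m/kg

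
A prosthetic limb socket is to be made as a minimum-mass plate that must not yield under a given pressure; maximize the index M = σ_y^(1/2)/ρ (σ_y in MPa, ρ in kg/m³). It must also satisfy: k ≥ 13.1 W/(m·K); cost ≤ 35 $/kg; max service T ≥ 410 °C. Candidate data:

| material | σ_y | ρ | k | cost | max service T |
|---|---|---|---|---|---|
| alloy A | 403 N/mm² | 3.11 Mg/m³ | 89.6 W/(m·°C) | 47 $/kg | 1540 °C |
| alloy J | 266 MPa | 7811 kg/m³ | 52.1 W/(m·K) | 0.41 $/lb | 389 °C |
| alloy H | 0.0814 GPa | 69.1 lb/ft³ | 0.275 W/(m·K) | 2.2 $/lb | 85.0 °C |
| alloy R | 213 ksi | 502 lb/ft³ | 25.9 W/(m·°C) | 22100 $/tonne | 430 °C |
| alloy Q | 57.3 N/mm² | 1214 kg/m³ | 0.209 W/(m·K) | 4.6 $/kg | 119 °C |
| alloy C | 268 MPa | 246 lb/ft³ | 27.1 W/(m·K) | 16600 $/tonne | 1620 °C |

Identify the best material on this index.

alloy R

Screen on constraints: k ≥ 13.1 W/(m·K); cost ≤ 35 $/kg; max service T ≥ 410 °C. Survivors: alloy R, alloy C.
Putting every candidate on a common basis:
  alloy R: σ_y = 1469 MPa, ρ = 8041 kg/m³
  alloy C: σ_y = 268.0 MPa, ρ = 3941 kg/m³
  alloy R: M = 4.77×10⁻³
  alloy C: M = 4.15×10⁻³
Highest index: alloy R.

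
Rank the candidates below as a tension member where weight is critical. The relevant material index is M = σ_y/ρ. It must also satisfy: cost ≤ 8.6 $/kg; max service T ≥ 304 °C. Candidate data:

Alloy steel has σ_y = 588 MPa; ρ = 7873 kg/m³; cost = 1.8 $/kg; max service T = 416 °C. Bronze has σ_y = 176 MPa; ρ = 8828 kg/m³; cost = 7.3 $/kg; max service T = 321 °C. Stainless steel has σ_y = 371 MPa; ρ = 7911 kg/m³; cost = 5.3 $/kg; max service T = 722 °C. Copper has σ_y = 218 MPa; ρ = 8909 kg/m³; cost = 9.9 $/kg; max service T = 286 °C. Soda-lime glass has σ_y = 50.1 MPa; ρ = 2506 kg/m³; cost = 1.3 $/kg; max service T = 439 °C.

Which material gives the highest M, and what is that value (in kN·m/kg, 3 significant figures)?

Screen on constraints: cost ≤ 8.6 $/kg; max service T ≥ 304 °C. Survivors: alloy steel, bronze, stainless steel, soda-lime glass.
Computing M directly (units already consistent):
  alloy steel: M = 74.7 kN·m/kg
  stainless steel: M = 46.9 kN·m/kg
  soda-lime glass: M = 20.0 kN·m/kg
  bronze: M = 19.9 kN·m/kg
Highest index: alloy steel.

alloy steel, M = 74.7 kN·m/kg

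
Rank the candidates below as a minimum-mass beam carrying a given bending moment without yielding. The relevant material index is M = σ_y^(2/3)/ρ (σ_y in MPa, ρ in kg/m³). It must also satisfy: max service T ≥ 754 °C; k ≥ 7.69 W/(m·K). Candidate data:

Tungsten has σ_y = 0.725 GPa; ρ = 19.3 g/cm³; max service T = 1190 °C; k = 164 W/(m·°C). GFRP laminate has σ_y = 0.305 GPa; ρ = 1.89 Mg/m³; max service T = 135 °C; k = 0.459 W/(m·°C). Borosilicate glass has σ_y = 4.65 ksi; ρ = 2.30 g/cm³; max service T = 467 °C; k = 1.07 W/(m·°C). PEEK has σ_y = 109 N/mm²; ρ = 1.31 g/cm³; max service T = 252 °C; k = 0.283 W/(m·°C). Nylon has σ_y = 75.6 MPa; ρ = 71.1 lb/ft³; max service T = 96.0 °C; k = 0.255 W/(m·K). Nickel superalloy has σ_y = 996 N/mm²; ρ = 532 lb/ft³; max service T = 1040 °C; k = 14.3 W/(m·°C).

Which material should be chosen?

Screen on constraints: max service T ≥ 754 °C; k ≥ 7.69 W/(m·K). Survivors: tungsten, nickel superalloy.
Normalizing units and computing the index:
  tungsten: σ_y = 725.0 MPa, ρ = 19300 kg/m³
  nickel superalloy: σ_y = 996.0 MPa, ρ = 8522 kg/m³
  nickel superalloy: M = 11.7×10⁻³
  tungsten: M = 4.18×10⁻³
The maximum is for nickel superalloy.

nickel superalloy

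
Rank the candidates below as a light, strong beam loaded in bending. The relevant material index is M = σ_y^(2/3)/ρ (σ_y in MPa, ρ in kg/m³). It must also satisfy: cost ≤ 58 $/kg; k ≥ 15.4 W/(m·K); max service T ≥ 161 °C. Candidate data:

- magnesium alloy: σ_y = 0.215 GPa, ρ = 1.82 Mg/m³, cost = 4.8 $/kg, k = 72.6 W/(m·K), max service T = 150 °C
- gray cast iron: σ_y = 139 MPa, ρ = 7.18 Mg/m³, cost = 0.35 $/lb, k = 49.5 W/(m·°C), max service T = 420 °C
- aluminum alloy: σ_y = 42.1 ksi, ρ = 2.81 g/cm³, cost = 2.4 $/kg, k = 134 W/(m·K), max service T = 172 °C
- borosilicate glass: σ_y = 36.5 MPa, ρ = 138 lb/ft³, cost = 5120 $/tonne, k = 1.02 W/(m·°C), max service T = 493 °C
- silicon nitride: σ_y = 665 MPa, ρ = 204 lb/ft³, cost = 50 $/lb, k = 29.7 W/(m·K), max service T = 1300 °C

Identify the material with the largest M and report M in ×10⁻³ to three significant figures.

Screen on constraints: cost ≤ 58 $/kg; k ≥ 15.4 W/(m·K); max service T ≥ 161 °C. Survivors: gray cast iron, aluminum alloy.
Normalizing units and computing the index:
  gray cast iron: σ_y = 139.0 MPa, ρ = 7180 kg/m³
  aluminum alloy: σ_y = 290.3 MPa, ρ = 2810 kg/m³
  aluminum alloy: M = 15.6×10⁻³
  gray cast iron: M = 3.74×10⁻³
Highest index: aluminum alloy.

aluminum alloy, M = 15.6×10⁻³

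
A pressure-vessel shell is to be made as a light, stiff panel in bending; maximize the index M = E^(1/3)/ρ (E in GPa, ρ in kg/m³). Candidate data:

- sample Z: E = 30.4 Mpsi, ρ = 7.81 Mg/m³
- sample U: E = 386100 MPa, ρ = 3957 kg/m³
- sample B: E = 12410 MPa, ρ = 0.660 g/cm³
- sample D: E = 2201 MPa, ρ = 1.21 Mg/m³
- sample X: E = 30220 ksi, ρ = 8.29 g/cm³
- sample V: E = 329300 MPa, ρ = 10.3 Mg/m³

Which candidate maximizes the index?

Convert each candidate to consistent units, then evaluate M:
  sample Z: E = 209.6 GPa, ρ = 7810 kg/m³
  sample U: E = 386.1 GPa, ρ = 3957 kg/m³
  sample B: E = 12.41 GPa, ρ = 660.0 kg/m³
  sample D: E = 2.201 GPa, ρ = 1210 kg/m³
  sample X: E = 208.4 GPa, ρ = 8290 kg/m³
  sample V: E = 329.3 GPa, ρ = 10300 kg/m³
  sample B: M = 3.51×10⁻³
  sample U: M = 1.84×10⁻³
  sample D: M = 1.08×10⁻³
  sample Z: M = 0.761×10⁻³
  sample X: M = 0.715×10⁻³
  sample V: M = 0.670×10⁻³
Highest index: sample B.

sample B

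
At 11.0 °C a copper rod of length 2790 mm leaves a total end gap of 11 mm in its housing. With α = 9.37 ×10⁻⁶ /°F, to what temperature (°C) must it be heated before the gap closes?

α = 9.37×10⁻⁶/°F × 9/5 = 16.9×10⁻⁶/K.
α·L₀·ΔT = 11.0 mm ⇒ ΔT = 11.0 / (16.9×10⁻⁶ × 2790.0) = 233.8 K.
T = 11.0 + 233.8 = 244.8 °C.

245 °C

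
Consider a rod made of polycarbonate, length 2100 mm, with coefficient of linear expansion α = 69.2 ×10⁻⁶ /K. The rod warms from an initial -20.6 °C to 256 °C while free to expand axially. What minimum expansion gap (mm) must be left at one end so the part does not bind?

ΔT = 256 − (-20.6) = 276.6 K.
ΔL = α·L₀·ΔT = 69.2×10⁻⁶ × 2100 mm × 276.6 K = 40.2 mm.

40.2 mm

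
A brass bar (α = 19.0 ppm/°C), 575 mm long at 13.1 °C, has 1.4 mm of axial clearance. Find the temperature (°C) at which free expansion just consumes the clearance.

α·L₀·ΔT = 1.4 mm ⇒ ΔT = 1.4 / (19.0×10⁻⁶ × 575.0) = 128.1 K.
T = 13.1 + 128.1 = 141.2 °C.

141 °C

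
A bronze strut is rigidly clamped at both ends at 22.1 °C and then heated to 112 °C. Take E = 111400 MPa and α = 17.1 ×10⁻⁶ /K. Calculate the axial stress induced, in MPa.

E = 111400 MPa = 111.4 GPa.
ΔT = 89.90 K. Constrained thermal stress σ = E·α·ΔT = 111.4×10³ MPa × 17.1×10⁻⁶ × 89.90 = 171 MPa (compressive).

171 MPa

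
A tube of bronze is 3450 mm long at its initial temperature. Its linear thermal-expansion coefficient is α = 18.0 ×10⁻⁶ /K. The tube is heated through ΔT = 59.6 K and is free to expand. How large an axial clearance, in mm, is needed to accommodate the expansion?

3.70 mm

ΔL = α·L₀·ΔT = 18.0×10⁻⁶ × 3450 mm × 59.60 K = 3.70 mm.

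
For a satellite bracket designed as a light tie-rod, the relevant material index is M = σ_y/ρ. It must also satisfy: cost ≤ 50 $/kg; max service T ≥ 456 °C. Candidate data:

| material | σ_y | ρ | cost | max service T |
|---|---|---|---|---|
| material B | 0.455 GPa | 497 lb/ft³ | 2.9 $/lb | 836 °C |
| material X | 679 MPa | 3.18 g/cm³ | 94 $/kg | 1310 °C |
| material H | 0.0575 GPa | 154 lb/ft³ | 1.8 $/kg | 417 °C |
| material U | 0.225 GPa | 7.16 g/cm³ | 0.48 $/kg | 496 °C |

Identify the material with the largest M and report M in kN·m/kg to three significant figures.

Screen on constraints: cost ≤ 50 $/kg; max service T ≥ 456 °C. Survivors: material B, material U.
Putting every candidate on a common basis:
  material B: σ_y = 455.0 MPa, ρ = 7961 kg/m³
  material U: σ_y = 225.0 MPa, ρ = 7160 kg/m³
  material B: M = 57.2 kN·m/kg
  material U: M = 31.4 kN·m/kg
Highest index: material B.

material B, M = 57.2 kN·m/kg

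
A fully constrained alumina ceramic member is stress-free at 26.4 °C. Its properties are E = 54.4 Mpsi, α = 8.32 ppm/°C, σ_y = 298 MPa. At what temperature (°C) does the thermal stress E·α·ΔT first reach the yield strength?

122 °C

E = 54.4 Mpsi = 375.1 GPa.
E·α·ΔT = 298.0 MPa ⇒ ΔT = 298.0 / (375.1×10³ × 8.32×10⁻⁶) = 95.49 K.
T = 26.4 + 95.49 = 121.9 °C.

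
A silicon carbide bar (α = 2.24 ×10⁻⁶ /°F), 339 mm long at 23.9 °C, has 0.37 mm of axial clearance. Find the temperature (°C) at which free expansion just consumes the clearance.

α = 2.24×10⁻⁶/°F × 9/5 = 4.03×10⁻⁶/K.
α·L₀·ΔT = 0.37 mm ⇒ ΔT = 0.37 / (4.03×10⁻⁶ × 339.0) = 270.7 K.
T = 23.9 + 270.7 = 294.6 °C.

295 °C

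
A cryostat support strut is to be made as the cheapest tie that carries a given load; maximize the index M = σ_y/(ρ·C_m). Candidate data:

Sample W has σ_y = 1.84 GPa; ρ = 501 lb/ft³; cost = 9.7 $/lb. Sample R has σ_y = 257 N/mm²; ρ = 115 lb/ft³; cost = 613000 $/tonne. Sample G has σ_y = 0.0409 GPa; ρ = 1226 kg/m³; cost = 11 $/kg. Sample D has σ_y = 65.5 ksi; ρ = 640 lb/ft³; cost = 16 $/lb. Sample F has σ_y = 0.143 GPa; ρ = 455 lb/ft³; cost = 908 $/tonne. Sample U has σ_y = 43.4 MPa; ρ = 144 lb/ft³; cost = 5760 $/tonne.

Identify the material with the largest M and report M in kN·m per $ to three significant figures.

After converting to SI:
  sample W: σ_y = 1840 MPa, ρ = 8025 kg/m³, cost = 21.38 $/kg
  sample R: σ_y = 257.0 MPa, ρ = 1842 kg/m³, cost = 613.0 $/kg
  sample G: σ_y = 40.90 MPa, ρ = 1226 kg/m³, cost = 11.00 $/kg
  sample D: σ_y = 451.6 MPa, ρ = 10250 kg/m³, cost = 35.27 $/kg
  sample F: σ_y = 143.0 MPa, ρ = 7288 kg/m³, cost = 0.9080 $/kg
  sample U: σ_y = 43.40 MPa, ρ = 2307 kg/m³, cost = 5.760 $/kg
  sample F: M = 21.6 kN·m per $
  sample W: M = 10.7 kN·m per $
  sample U: M = 3.27 kN·m per $
  sample G: M = 3.03 kN·m per $
  sample D: M = 1.25 kN·m per $
  sample R: M = 0.228 kN·m per $
Sample F has the largest M.

sample F, M = 21.6 kN·m per $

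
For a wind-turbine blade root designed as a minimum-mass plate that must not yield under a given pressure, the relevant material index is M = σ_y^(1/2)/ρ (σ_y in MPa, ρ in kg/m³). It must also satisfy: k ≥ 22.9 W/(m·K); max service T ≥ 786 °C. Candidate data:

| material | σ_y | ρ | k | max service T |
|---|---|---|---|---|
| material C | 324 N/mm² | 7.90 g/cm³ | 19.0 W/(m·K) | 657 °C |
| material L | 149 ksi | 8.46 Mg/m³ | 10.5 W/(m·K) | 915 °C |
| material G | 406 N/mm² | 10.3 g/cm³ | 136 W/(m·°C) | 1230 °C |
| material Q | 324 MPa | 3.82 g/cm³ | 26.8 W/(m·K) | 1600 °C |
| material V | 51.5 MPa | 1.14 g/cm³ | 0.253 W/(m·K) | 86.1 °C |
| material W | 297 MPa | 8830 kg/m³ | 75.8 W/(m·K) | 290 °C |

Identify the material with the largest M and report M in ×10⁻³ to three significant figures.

Screen on constraints: k ≥ 22.9 W/(m·K); max service T ≥ 786 °C. Survivors: material G, material Q.
Putting every candidate on a common basis:
  material G: σ_y = 406.0 MPa, ρ = 10300 kg/m³
  material Q: σ_y = 324.0 MPa, ρ = 3820 kg/m³
  material Q: M = 4.71×10⁻³
  material G: M = 1.96×10⁻³
The maximum is for material Q.

material Q, M = 4.71×10⁻³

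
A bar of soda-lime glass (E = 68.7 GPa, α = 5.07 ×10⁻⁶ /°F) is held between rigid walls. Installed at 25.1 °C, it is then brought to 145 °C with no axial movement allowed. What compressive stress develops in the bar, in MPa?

75.2 MPa

α = 5.07×10⁻⁶/°F × 9/5 = 9.13×10⁻⁶/K.
ΔT = 119.9 K. Constrained thermal stress σ = E·α·ΔT = 68.70×10³ MPa × 9.13×10⁻⁶ × 119.9 = 75.2 MPa (compressive).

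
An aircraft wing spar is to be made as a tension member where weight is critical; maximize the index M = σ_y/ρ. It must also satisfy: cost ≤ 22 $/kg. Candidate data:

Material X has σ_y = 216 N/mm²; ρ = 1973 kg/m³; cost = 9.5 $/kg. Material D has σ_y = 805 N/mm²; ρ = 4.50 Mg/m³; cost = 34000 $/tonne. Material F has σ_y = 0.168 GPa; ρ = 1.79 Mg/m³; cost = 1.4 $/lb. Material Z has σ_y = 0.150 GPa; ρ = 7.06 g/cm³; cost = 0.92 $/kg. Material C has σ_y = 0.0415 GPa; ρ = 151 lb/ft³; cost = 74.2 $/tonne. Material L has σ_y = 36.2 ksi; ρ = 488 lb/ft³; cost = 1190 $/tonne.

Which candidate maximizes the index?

material X

Screen on constraints: cost ≤ 22 $/kg. Survivors: material X, material F, material Z, material C, material L.
Putting every candidate on a common basis:
  material X: σ_y = 216.0 MPa, ρ = 1973 kg/m³
  material F: σ_y = 168.0 MPa, ρ = 1790 kg/m³
  material Z: σ_y = 150.0 MPa, ρ = 7060 kg/m³
  material C: σ_y = 41.50 MPa, ρ = 2419 kg/m³
  material L: σ_y = 249.6 MPa, ρ = 7817 kg/m³
  material X: M = 109 kN·m/kg
  material F: M = 93.9 kN·m/kg
  material L: M = 31.9 kN·m/kg
  material Z: M = 21.2 kN·m/kg
  material C: M = 17.2 kN·m/kg
Material X has the largest M.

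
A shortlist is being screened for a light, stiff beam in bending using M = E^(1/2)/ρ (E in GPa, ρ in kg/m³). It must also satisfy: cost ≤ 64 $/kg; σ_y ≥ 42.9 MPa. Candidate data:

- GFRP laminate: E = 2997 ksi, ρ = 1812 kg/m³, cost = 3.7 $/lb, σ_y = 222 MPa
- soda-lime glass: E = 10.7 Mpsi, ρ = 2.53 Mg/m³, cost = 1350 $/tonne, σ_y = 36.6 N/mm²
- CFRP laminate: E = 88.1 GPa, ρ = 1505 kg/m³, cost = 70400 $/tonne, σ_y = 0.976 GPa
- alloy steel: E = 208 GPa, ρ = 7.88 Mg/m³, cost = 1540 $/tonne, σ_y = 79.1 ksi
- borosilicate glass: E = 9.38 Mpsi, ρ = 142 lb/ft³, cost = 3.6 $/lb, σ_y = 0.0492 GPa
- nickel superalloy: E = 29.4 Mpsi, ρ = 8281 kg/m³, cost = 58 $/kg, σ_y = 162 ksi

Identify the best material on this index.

borosilicate glass

Screen on constraints: cost ≤ 64 $/kg; σ_y ≥ 42.9 MPa. Survivors: GFRP laminate, alloy steel, borosilicate glass, nickel superalloy.
Convert each candidate to consistent units, then evaluate M:
  GFRP laminate: E = 20.66 GPa, ρ = 1812 kg/m³
  alloy steel: E = 208.0 GPa, ρ = 7880 kg/m³
  borosilicate glass: E = 64.67 GPa, ρ = 2275 kg/m³
  nickel superalloy: E = 202.7 GPa, ρ = 8281 kg/m³
  borosilicate glass: M = 3.54×10⁻³
  GFRP laminate: M = 2.51×10⁻³
  alloy steel: M = 1.83×10⁻³
  nickel superalloy: M = 1.72×10⁻³
Borosilicate glass ranks first.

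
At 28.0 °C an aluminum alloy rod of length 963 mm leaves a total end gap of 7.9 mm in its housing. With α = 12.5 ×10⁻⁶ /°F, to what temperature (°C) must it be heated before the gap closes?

393 °C

α = 12.5×10⁻⁶/°F × 9/5 = 22.5×10⁻⁶/K.
α·L₀·ΔT = 7.9 mm ⇒ ΔT = 7.9 / (22.5×10⁻⁶ × 963.0) = 364.6 K.
T = 28.0 + 364.6 = 392.6 °C.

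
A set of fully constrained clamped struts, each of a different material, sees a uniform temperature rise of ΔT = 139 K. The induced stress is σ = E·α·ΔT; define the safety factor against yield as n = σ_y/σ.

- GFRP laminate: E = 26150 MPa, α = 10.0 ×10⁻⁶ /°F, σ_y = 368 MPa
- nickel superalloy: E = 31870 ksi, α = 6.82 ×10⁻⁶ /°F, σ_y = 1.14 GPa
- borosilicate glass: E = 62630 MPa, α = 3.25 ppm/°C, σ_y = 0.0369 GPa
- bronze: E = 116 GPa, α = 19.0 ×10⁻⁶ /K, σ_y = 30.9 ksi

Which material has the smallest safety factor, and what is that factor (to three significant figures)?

Converting E to GPa, α to ×10⁻⁶/K, σ_y to MPa, then σ and n for each:
  GFRP laminate: E = 26.15, α = 18.0, σ_y = 368.0 → σ = 65.4 MPa, n = 5.62
  nickel superalloy: E = 219.7, α = 12.3, σ_y = 1140 → σ = 375 MPa, n = 3.04
  borosilicate glass: E = 62.63, α = 3.25, σ_y = 36.90 → σ = 28.3 MPa, n = 1.30
  bronze: E = 116.0, α = 19.0, σ_y = 213.0 → σ = 306 MPa, n = 0.695
Bronze has the lowest safety factor, n = 0.695.

bronze, n = 0.695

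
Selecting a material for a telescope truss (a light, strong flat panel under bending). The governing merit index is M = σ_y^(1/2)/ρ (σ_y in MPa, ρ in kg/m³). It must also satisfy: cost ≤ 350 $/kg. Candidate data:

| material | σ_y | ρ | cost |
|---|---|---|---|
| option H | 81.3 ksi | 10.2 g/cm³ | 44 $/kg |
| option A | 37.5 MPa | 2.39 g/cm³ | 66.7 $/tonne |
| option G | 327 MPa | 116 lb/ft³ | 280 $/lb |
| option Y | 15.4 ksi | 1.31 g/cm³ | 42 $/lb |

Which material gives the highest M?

Screen on constraints: cost ≤ 350 $/kg. Survivors: option H, option A, option Y.
In SI units:
  option H: σ_y = 560.5 MPa, ρ = 10200 kg/m³
  option A: σ_y = 37.50 MPa, ρ = 2390 kg/m³
  option Y: σ_y = 106.2 MPa, ρ = 1310 kg/m³
  option Y: M = 7.87×10⁻³
  option A: M = 2.56×10⁻³
  option H: M = 2.32×10⁻³
Option Y has the largest M.

option Y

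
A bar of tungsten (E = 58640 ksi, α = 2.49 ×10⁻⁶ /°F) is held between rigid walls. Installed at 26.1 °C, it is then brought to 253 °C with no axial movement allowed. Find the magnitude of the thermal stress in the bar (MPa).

E = 58640 ksi = 404.3 GPa.
α = 2.49×10⁻⁶/°F × 9/5 = 4.48×10⁻⁶/K.
ΔT = 226.9 K. Constrained thermal stress σ = E·α·ΔT = 404.3×10³ MPa × 4.48×10⁻⁶ × 226.9 = 411 MPa (compressive).

411 MPa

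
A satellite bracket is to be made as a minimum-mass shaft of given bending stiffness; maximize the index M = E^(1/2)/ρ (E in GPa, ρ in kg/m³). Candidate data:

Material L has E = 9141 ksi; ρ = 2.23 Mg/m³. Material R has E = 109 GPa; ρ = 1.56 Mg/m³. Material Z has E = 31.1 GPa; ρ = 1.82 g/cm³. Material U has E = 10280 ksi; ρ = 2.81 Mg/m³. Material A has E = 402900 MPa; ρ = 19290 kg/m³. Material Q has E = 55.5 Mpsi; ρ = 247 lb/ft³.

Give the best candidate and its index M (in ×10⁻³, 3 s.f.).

material R, M = 6.69×10⁻³

Convert each candidate to consistent units, then evaluate M:
  material L: E = 63.02 GPa, ρ = 2230 kg/m³
  material R: E = 109.0 GPa, ρ = 1560 kg/m³
  material Z: E = 31.10 GPa, ρ = 1820 kg/m³
  material U: E = 70.88 GPa, ρ = 2810 kg/m³
  material A: E = 402.9 GPa, ρ = 19290 kg/m³
  material Q: E = 382.7 GPa, ρ = 3957 kg/m³
  material R: M = 6.69×10⁻³
  material Q: M = 4.94×10⁻³
  material L: M = 3.56×10⁻³
  material Z: M = 3.06×10⁻³
  material U: M = 3.00×10⁻³
  material A: M = 1.04×10⁻³
Highest index: material R.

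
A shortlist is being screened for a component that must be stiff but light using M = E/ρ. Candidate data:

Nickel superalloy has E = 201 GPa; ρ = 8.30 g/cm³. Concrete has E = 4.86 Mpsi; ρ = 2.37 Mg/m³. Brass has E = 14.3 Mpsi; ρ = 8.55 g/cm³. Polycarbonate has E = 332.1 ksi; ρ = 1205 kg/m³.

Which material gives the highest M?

After converting to SI:
  nickel superalloy: E = 201.0 GPa, ρ = 8300 kg/m³
  concrete: E = 33.51 GPa, ρ = 2370 kg/m³
  brass: E = 98.60 GPa, ρ = 8550 kg/m³
  polycarbonate: E = 2.290 GPa, ρ = 1205 kg/m³
  nickel superalloy: M = 24.2 MN·m/kg
  concrete: M = 14.1 MN·m/kg
  brass: M = 11.5 MN·m/kg
  polycarbonate: M = 1.90 MN·m/kg
Highest index: nickel superalloy.

nickel superalloy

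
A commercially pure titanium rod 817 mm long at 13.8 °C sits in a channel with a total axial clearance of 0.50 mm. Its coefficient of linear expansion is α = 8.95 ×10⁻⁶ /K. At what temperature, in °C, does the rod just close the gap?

82.2 °C

α·L₀·ΔT = 0.5 mm ⇒ ΔT = 0.5 / (8.95×10⁻⁶ × 817.0) = 68.38 K.
T = 13.8 + 68.38 = 82.18 °C.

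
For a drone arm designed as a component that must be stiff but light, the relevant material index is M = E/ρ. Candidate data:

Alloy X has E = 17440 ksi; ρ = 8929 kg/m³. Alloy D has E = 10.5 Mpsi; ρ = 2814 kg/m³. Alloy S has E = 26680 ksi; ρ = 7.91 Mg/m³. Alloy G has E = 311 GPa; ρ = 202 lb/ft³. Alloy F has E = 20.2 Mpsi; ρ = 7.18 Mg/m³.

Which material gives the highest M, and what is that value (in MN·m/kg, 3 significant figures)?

Putting every candidate on a common basis:
  alloy X: E = 120.2 GPa, ρ = 8929 kg/m³
  alloy D: E = 72.39 GPa, ρ = 2814 kg/m³
  alloy S: E = 184.0 GPa, ρ = 7910 kg/m³
  alloy G: E = 311.0 GPa, ρ = 3236 kg/m³
  alloy F: E = 139.3 GPa, ρ = 7180 kg/m³
  alloy G: M = 96.1 MN·m/kg
  alloy D: M = 25.7 MN·m/kg
  alloy S: M = 23.3 MN·m/kg
  alloy F: M = 19.4 MN·m/kg
  alloy X: M = 13.5 MN·m/kg
Highest index: alloy G.

alloy G, M = 96.1 MN·m/kg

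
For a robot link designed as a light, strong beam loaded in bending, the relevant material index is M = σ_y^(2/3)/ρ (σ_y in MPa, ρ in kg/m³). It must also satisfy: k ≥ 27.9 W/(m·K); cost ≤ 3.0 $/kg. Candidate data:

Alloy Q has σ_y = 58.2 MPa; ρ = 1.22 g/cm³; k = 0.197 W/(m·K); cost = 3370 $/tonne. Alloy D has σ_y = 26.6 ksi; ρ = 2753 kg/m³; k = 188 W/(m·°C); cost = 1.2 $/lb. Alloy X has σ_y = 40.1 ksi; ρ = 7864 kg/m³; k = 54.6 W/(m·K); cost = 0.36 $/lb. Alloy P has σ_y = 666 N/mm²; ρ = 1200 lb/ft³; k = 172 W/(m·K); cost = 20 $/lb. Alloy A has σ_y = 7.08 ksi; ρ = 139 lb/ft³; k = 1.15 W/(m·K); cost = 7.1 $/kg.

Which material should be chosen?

Screen on constraints: k ≥ 27.9 W/(m·K); cost ≤ 3.0 $/kg. Survivors: alloy D, alloy X.
Normalizing units and computing the index:
  alloy D: σ_y = 183.4 MPa, ρ = 2753 kg/m³
  alloy X: σ_y = 276.5 MPa, ρ = 7864 kg/m³
  alloy D: M = 11.7×10⁻³
  alloy X: M = 5.40×10⁻³
Alloy D has the largest M.

alloy D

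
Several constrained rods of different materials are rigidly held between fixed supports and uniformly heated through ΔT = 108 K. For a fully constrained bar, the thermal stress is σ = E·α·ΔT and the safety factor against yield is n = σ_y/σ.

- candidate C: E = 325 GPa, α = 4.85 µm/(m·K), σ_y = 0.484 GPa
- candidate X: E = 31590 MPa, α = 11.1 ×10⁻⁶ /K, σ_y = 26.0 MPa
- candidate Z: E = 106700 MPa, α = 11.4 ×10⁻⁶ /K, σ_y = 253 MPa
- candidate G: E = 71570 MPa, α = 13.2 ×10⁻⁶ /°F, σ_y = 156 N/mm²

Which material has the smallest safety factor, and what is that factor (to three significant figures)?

candidate X, n = 0.687

Per material, after unit conversion:
  candidate C: E = 325.0, α = 4.85, σ_y = 484.0 → σ = 170 MPa, n = 2.84
  candidate X: E = 31.59, α = 11.1, σ_y = 26.00 → σ = 37.9 MPa, n = 0.687
  candidate Z: E = 106.7, α = 11.4, σ_y = 253.0 → σ = 131 MPa, n = 1.93
  candidate G: E = 71.57, α = 23.8, σ_y = 156.0 → σ = 184 MPa, n = 0.849
Candidate X has the lowest safety factor, n = 0.687.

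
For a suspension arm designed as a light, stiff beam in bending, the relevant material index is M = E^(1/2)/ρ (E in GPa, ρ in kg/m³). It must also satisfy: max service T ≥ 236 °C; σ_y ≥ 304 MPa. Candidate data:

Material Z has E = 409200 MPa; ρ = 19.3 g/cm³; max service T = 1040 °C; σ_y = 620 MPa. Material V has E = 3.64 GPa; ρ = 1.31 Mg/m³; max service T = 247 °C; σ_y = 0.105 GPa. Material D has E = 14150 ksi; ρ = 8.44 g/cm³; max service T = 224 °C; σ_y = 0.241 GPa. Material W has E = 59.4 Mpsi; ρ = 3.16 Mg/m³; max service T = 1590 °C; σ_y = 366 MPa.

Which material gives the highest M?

material W

Screen on constraints: max service T ≥ 236 °C; σ_y ≥ 304 MPa. Survivors: material Z, material W.
In SI units:
  material Z: E = 409.2 GPa, ρ = 19300 kg/m³
  material W: E = 409.5 GPa, ρ = 3160 kg/m³
  material W: M = 6.40×10⁻³
  material Z: M = 1.05×10⁻³
Material W has the largest M.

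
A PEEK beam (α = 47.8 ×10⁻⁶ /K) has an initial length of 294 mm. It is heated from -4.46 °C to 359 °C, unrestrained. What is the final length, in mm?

ΔT = 359 − (-4.46) = 363.5 K.
ΔL = α·L₀·ΔT = 47.8×10⁻⁶ × 294 mm × 363.5 K = 5.11 mm.
L = L₀ + ΔL = 294 + 5.11 = 299.11 mm.

299.11 mm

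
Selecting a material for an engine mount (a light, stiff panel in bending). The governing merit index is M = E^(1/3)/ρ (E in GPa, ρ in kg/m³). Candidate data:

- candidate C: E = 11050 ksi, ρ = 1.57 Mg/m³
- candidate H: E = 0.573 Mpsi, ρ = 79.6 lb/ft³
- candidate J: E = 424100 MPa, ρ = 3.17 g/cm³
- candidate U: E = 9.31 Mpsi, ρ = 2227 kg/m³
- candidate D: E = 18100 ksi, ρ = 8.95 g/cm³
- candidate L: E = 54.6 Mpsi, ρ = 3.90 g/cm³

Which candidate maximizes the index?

After converting to SI:
  candidate C: E = 76.19 GPa, ρ = 1570 kg/m³
  candidate H: E = 3.951 GPa, ρ = 1275 kg/m³
  candidate J: E = 424.1 GPa, ρ = 3170 kg/m³
  candidate U: E = 64.19 GPa, ρ = 2227 kg/m³
  candidate D: E = 124.8 GPa, ρ = 8950 kg/m³
  candidate L: E = 376.5 GPa, ρ = 3900 kg/m³
  candidate C: M = 2.70×10⁻³
  candidate J: M = 2.37×10⁻³
  candidate L: M = 1.85×10⁻³
  candidate U: M = 1.80×10⁻³
  candidate H: M = 1.24×10⁻³
  candidate D: M = 0.558×10⁻³
Candidate C has the largest M.

candidate C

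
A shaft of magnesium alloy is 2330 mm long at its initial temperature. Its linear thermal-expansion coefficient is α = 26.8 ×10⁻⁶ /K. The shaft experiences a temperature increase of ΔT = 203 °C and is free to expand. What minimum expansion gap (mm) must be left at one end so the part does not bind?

12.7 mm

ΔL = α·L₀·ΔT = 26.8×10⁻⁶ × 2330 mm × 203.0 K = 12.7 mm.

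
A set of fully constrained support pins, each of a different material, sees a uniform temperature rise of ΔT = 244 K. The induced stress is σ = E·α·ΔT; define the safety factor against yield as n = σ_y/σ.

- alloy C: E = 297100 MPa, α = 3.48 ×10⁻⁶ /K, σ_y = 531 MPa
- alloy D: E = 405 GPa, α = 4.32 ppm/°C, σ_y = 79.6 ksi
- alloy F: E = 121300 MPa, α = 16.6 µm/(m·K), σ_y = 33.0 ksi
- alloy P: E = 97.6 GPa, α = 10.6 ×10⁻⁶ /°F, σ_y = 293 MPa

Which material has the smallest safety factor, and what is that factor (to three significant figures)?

In consistent units (E in GPa, α in ×10⁻⁶/K, σ_y in MPa):
  alloy C: E = 297.1, α = 3.48, σ_y = 531.0 → σ = 252 MPa, n = 2.10
  alloy D: E = 405.0, α = 4.32, σ_y = 548.8 → σ = 427 MPa, n = 1.29
  alloy F: E = 121.3, α = 16.6, σ_y = 227.5 → σ = 491 MPa, n = 0.463
  alloy P: E = 97.60, α = 19.1, σ_y = 293.0 → σ = 454 MPa, n = 0.645
Smallest n: alloy F with n = 0.463.

alloy F, n = 0.463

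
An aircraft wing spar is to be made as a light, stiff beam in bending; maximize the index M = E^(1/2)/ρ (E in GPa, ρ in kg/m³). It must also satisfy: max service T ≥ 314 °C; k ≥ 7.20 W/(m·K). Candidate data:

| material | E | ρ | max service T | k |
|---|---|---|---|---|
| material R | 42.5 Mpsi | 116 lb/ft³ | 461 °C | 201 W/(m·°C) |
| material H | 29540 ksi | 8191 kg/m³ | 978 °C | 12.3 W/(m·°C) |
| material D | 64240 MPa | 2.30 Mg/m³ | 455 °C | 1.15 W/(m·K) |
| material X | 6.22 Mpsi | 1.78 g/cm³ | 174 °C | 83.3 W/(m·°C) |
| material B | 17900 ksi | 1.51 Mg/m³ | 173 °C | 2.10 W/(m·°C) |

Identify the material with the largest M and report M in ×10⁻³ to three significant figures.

material R, M = 9.21×10⁻³

Screen on constraints: max service T ≥ 314 °C; k ≥ 7.20 W/(m·K). Survivors: material R, material H.
Putting every candidate on a common basis:
  material R: E = 293.0 GPa, ρ = 1858 kg/m³
  material H: E = 203.7 GPa, ρ = 8191 kg/m³
  material R: M = 9.21×10⁻³
  material H: M = 1.74×10⁻³
The maximum is for material R.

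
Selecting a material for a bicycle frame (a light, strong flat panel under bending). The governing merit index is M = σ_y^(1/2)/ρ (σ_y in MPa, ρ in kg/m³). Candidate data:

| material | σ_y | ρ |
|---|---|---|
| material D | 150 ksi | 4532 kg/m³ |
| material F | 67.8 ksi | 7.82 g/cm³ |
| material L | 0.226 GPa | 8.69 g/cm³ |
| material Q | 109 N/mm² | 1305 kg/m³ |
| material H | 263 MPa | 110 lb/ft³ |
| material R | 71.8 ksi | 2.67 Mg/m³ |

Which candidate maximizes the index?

Normalizing units and computing the index:
  material D: σ_y = 1034 MPa, ρ = 4532 kg/m³
  material F: σ_y = 467.5 MPa, ρ = 7820 kg/m³
  material L: σ_y = 226.0 MPa, ρ = 8690 kg/m³
  material Q: σ_y = 109.0 MPa, ρ = 1305 kg/m³
  material H: σ_y = 263.0 MPa, ρ = 1762 kg/m³
  material R: σ_y = 495.0 MPa, ρ = 2670 kg/m³
  material H: M = 9.20×10⁻³
  material R: M = 8.33×10⁻³
  material Q: M = 8.00×10⁻³
  material D: M = 7.10×10⁻³
  material F: M = 2.76×10⁻³
  material L: M = 1.73×10⁻³
Material H has the largest M.

material H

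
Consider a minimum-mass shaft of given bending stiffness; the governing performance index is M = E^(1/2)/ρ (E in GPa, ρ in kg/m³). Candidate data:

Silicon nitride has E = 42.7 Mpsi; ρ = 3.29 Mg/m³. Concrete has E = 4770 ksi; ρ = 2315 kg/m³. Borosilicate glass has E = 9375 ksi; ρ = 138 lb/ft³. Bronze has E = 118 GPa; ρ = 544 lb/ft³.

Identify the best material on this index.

silicon nitride

In SI units:
  silicon nitride: E = 294.4 GPa, ρ = 3290 kg/m³
  concrete: E = 32.89 GPa, ρ = 2315 kg/m³
  borosilicate glass: E = 64.64 GPa, ρ = 2211 kg/m³
  bronze: E = 118.0 GPa, ρ = 8714 kg/m³
  silicon nitride: M = 5.22×10⁻³
  borosilicate glass: M = 3.64×10⁻³
  concrete: M = 2.48×10⁻³
  bronze: M = 1.25×10⁻³
Silicon nitride ranks first.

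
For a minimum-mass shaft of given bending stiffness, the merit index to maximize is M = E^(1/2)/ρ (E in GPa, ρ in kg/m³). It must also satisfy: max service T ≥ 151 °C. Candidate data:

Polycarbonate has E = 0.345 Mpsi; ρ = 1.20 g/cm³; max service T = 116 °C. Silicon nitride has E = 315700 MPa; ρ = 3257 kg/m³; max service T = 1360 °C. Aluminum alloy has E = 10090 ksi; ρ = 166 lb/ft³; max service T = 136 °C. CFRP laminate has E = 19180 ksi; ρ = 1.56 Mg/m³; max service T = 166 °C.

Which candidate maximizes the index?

CFRP laminate

Screen on constraints: max service T ≥ 151 °C. Survivors: silicon nitride, CFRP laminate.
Putting every candidate on a common basis:
  silicon nitride: E = 315.7 GPa, ρ = 3257 kg/m³
  CFRP laminate: E = 132.2 GPa, ρ = 1560 kg/m³
  CFRP laminate: M = 7.37×10⁻³
  silicon nitride: M = 5.46×10⁻³
Highest index: CFRP laminate.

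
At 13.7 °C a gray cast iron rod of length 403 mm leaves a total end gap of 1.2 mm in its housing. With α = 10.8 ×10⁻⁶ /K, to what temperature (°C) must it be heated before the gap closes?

289 °C

α·L₀·ΔT = 1.2 mm ⇒ ΔT = 1.2 / (10.8×10⁻⁶ × 403.0) = 275.7 K.
T = 13.7 + 275.7 = 289.4 °C.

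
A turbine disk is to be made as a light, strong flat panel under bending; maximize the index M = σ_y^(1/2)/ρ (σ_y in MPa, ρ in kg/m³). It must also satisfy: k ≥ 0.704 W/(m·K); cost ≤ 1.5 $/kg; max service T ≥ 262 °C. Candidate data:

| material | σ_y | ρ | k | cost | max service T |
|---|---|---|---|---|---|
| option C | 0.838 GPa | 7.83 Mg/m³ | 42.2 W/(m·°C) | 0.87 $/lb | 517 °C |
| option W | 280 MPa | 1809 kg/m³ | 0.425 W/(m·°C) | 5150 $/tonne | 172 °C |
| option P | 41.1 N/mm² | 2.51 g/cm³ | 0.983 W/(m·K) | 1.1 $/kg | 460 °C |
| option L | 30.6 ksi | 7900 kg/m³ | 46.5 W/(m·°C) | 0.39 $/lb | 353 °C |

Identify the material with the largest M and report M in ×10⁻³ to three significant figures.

Screen on constraints: k ≥ 0.704 W/(m·K); cost ≤ 1.5 $/kg; max service T ≥ 262 °C. Survivors: option P, option L.
Putting every candidate on a common basis:
  option P: σ_y = 41.10 MPa, ρ = 2510 kg/m³
  option L: σ_y = 211.0 MPa, ρ = 7900 kg/m³
  option P: M = 2.55×10⁻³
  option L: M = 1.84×10⁻³
Highest index: option P.

option P, M = 2.55×10⁻³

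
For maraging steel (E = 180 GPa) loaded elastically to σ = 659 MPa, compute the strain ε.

3.66×10⁻³

ε = σ/E = 659 / 180000 = 3.66×10⁻³.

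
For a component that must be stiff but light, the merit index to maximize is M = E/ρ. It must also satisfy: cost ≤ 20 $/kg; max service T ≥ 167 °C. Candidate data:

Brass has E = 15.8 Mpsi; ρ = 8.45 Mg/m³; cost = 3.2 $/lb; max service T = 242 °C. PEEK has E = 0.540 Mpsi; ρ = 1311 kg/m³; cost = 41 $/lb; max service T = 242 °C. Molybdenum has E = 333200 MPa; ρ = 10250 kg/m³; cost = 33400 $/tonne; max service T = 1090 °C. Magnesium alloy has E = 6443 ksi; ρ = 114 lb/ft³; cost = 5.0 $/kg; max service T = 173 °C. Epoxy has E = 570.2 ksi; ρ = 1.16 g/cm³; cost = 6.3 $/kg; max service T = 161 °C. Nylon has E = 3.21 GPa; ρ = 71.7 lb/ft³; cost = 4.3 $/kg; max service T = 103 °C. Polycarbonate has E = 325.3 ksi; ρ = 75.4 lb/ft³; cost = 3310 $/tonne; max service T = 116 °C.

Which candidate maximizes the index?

magnesium alloy

Screen on constraints: cost ≤ 20 $/kg; max service T ≥ 167 °C. Survivors: brass, magnesium alloy.
Convert each candidate to consistent units, then evaluate M:
  brass: E = 108.9 GPa, ρ = 8450 kg/m³
  magnesium alloy: E = 44.42 GPa, ρ = 1826 kg/m³
  magnesium alloy: M = 24.3 MN·m/kg
  brass: M = 12.9 MN·m/kg
Magnesium alloy has the largest M.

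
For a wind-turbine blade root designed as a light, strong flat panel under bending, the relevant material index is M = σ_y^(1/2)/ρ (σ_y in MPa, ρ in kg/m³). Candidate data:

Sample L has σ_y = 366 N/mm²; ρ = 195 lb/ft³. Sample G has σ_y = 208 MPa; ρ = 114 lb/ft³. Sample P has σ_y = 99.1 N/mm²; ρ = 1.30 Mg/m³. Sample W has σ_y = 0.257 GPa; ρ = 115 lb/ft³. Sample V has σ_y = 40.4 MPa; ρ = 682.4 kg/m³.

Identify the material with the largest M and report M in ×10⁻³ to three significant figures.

Convert each candidate to consistent units, then evaluate M:
  sample L: σ_y = 366.0 MPa, ρ = 3124 kg/m³
  sample G: σ_y = 208.0 MPa, ρ = 1826 kg/m³
  sample P: σ_y = 99.10 MPa, ρ = 1300 kg/m³
  sample W: σ_y = 257.0 MPa, ρ = 1842 kg/m³
  sample V: σ_y = 40.40 MPa, ρ = 682.4 kg/m³
  sample V: M = 9.31×10⁻³
  sample W: M = 8.70×10⁻³
  sample G: M = 7.90×10⁻³
  sample P: M = 7.66×10⁻³
  sample L: M = 6.12×10⁻³
The maximum is for sample V.

sample V, M = 9.31×10⁻³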